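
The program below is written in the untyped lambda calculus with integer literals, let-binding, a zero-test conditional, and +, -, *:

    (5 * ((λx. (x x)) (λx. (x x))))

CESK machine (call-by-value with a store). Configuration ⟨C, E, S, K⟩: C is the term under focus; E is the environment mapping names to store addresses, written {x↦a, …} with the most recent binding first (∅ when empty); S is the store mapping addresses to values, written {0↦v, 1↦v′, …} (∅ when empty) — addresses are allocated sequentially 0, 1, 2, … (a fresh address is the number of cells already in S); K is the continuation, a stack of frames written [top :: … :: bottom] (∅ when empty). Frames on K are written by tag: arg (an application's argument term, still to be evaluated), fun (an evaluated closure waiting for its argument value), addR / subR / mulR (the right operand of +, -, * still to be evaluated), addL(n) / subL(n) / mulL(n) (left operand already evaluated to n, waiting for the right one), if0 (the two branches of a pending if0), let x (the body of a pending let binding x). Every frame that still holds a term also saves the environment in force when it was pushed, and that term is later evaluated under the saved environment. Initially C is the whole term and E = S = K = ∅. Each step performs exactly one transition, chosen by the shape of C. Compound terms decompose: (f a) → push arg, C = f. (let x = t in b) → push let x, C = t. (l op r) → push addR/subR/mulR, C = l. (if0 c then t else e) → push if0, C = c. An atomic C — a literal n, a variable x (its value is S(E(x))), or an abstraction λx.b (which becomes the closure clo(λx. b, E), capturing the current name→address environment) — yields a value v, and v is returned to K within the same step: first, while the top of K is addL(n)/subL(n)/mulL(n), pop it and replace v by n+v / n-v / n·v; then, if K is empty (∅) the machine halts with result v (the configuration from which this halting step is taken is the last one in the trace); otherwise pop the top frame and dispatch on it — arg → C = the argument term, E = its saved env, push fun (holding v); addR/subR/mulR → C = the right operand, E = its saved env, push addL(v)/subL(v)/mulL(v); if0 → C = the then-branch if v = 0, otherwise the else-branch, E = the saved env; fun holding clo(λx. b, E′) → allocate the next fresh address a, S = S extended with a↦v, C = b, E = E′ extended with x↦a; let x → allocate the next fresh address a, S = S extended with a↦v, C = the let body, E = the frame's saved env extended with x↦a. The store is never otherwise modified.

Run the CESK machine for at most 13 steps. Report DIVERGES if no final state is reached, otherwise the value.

Answer: DIVERGES (no final state within 13 steps)

Derivation:
[0] <C=(5 * ((λx. (x x)) (λx. (x x)))), E=∅, S=∅, K=∅>
[1] <C=5, E=∅, S=∅, K=[mulR]>
[2] <C=((λx. (x x)) (λx. (x x))), E=∅, S=∅, K=[mulL(5)]>
[3] <C=(λx. (x x)), E=∅, S=∅, K=[arg :: mulL(5)]>
[4] <C=(λx. (x x)), E=∅, S=∅, K=[fun :: mulL(5)]>
[5] <C=(x x), E={x↦0}, S={0↦clo(λx. (x x), ∅)}, K=[mulL(5)]>
[6] <C=x, E={x↦0}, S={0↦clo(λx. (x x), ∅)}, K=[arg :: mulL(5)]>
[7] <C=x, E={x↦0}, S={0↦clo(λx. (x x), ∅)}, K=[fun :: mulL(5)]>
[8] <C=(x x), E={x↦1}, S={0↦clo(λx. (x x), ∅), 1↦clo(λx. (x x), ∅)}, K=[mulL(5)]>
[9] <C=x, E={x↦1}, S={0↦clo(λx. (x x), ∅), 1↦clo(λx. (x x), ∅)}, K=[arg :: mulL(5)]>
[10] <C=x, E={x↦1}, S={0↦clo(λx. (x x), ∅), 1↦clo(λx. (x x), ∅)}, K=[fun :: mulL(5)]>
[11] <C=(x x), E={x↦2}, S={0↦clo(λx. (x x), ∅), 1↦clo(λx. (x x), ∅), 2↦clo(λx. (x x), ∅)}, K=[mulL(5)]>
[12] <C=x, E={x↦2}, S={0↦clo(λx. (x x), ∅), 1↦clo(λx. (x x), ∅), 2↦clo(λx. (x x), ∅)}, K=[arg :: mulL(5)]>
[13] <C=x, E={x↦2}, S={0↦clo(λx. (x x), ∅), 1↦clo(λx. (x x), ∅), 2↦clo(λx. (x x), ∅)}, K=[fun :: mulL(5)]>
→ 13 transitions taken and the configuration is still not final: no result within 13 steps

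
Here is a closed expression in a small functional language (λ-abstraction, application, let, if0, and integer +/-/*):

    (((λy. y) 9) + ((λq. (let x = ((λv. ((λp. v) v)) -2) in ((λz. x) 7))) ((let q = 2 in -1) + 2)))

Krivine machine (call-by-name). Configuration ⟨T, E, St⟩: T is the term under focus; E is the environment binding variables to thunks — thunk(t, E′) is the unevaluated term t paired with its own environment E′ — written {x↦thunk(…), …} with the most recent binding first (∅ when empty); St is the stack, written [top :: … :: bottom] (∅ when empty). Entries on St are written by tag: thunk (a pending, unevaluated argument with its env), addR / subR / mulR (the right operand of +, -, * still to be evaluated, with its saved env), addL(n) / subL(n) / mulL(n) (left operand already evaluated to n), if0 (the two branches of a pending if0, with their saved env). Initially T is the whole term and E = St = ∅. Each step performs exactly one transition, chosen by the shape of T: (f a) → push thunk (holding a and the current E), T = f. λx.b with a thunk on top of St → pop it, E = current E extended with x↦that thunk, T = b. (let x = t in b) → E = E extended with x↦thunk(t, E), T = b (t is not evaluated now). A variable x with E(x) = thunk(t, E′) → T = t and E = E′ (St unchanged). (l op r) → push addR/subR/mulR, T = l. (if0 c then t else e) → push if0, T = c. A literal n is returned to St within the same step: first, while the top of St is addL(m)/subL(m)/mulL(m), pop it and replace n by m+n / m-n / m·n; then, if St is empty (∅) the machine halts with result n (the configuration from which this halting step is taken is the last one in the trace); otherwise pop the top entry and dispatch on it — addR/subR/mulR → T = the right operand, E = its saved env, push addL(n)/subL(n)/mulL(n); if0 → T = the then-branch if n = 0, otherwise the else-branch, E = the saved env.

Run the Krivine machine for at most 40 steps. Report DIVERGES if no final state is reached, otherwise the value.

0. [T=(((λy. y) 9) + ((λq. (let x = ((λv. ((λp. v) v)) -2) in ((λz. x) 7))) ((let q = 2 in -1) + 2))) | E=∅ | St=∅]
1. [T=((λy. y) 9) | E=∅ | St=[addR]]
2. [T=(λy. y) | E=∅ | St=[thunk :: addR]]
3. [T=y | E={y↦thunk(9, ∅)} | St=[addR]]
4. [T=9 | E=∅ | St=[addR]]
5. [T=((λq. (let x = ((λv. ((λp. v) v)) -2) in ((λz. x) 7))) ((let q = 2 in -1) + 2)) | E=∅ | St=[addL(9)]]
6. [T=(λq. (let x = ((λv. ((λp. v) v)) -2) in ((λz. x) 7))) | E=∅ | St=[thunk :: addL(9)]]
7. [T=(let x = ((λv. ((λp. v) v)) -2) in ((λz. x) 7)) | E={q↦thunk(((let q = 2 in -1) + 2), ∅)} | St=[addL(9)]]
8. [T=((λz. x) 7) | E={x↦thunk(((λv. ((λp. v) v)) -2), {q↦thunk(((let q = 2 in -1) + 2), ∅)}), q↦thunk(((let q = 2 in -1) + 2), ∅)} | St=[addL(9)]]
9. [T=(λz. x) | E={x↦thunk(((λv. ((λp. v) v)) -2), {q↦thunk(((let q = 2 in -1) + 2), ∅)}), q↦thunk(((let q = 2 in -1) + 2), ∅)} | St=[thunk :: addL(9)]]
10. [T=x | E={z↦thunk(7, {x↦thunk(((λv. ((λp. v) v)) -2), {q↦thunk(((let q = 2 in -1) + 2), ∅)}), q↦thunk(((let q = 2 in -1) + 2), ∅)}), x↦thunk(((λv. ((λp. v) v)) -2), {q↦thunk(((let q = 2 in -1) + 2), ∅)}), q↦thunk(((let q = 2 in -1) + 2), ∅)} | St=[addL(9)]]
11. [T=((λv. ((λp. v) v)) -2) | E={q↦thunk(((let q = 2 in -1) + 2), ∅)} | St=[addL(9)]]
12. [T=(λv. ((λp. v) v)) | E={q↦thunk(((let q = 2 in -1) + 2), ∅)} | St=[thunk :: addL(9)]]
13. [T=((λp. v) v) | E={v↦thunk(-2, {q↦thunk(((let q = 2 in -1) + 2), ∅)}), q↦thunk(((let q = 2 in -1) + 2), ∅)} | St=[addL(9)]]
14. [T=(λp. v) | E={v↦thunk(-2, {q↦thunk(((let q = 2 in -1) + 2), ∅)}), q↦thunk(((let q = 2 in -1) + 2), ∅)} | St=[thunk :: addL(9)]]
15. [T=v | E={p↦thunk(v, {v↦thunk(-2, {q↦thunk(((let q = 2 in -1) + 2), ∅)}), q↦thunk(((let q = 2 in -1) + 2), ∅)}), v↦thunk(-2, {q↦thunk(((let q = 2 in -1) + 2), ∅)}), q↦thunk(((let q = 2 in -1) + 2), ∅)} | St=[addL(9)]]
16. [T=-2 | E={q↦thunk(((let q = 2 in -1) + 2), ∅)} | St=[addL(9)]]
→ final value 7

Answer: 7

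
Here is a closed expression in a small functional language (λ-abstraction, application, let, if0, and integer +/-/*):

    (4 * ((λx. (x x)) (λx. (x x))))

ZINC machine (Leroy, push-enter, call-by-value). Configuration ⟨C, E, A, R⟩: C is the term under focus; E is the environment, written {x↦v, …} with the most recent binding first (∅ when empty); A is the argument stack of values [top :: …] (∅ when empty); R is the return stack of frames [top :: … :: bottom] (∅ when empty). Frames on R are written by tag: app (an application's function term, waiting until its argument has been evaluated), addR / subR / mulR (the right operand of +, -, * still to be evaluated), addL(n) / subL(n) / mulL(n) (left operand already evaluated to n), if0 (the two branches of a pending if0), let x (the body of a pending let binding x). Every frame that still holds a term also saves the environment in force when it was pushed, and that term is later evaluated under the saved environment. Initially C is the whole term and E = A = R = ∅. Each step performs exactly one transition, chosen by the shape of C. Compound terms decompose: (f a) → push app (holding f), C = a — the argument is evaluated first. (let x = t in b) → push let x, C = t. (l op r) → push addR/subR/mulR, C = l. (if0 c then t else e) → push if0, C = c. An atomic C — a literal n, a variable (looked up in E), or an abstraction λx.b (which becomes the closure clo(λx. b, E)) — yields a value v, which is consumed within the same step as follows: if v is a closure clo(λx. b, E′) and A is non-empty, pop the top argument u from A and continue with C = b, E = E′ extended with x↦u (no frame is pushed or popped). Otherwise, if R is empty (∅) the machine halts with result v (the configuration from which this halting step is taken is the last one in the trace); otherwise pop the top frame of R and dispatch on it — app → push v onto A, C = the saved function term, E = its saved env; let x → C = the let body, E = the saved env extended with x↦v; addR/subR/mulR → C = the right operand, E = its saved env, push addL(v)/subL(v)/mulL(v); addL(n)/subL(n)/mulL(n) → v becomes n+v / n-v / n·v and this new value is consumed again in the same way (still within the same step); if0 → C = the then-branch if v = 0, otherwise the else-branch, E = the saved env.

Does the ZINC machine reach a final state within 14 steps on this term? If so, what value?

t=0: <C=(4 * ((λx. (x x)) (λx. (x x)))), E=∅, A=∅, R=∅>
t=1: <C=4, E=∅, A=∅, R=[mulR]>
t=2: <C=((λx. (x x)) (λx. (x x))), E=∅, A=∅, R=[mulL(4)]>
t=3: <C=(λx. (x x)), E=∅, A=∅, R=[app :: mulL(4)]>
t=4: <C=(λx. (x x)), E=∅, A=[clo(λx. (x x), ∅)], R=[mulL(4)]>
t=5: <C=(x x), E={x↦clo(λx. (x x), ∅)}, A=∅, R=[mulL(4)]>
t=6: <C=x, E={x↦clo(λx. (x x), ∅)}, A=∅, R=[app :: mulL(4)]>
t=7: <C=x, E={x↦clo(λx. (x x), ∅)}, A=[clo(λx. (x x), ∅)], R=[mulL(4)]>
… configuration repeats with period 3 (steps 5–7 recur indefinitely) …

Answer: DIVERGES (no final state within 14 steps)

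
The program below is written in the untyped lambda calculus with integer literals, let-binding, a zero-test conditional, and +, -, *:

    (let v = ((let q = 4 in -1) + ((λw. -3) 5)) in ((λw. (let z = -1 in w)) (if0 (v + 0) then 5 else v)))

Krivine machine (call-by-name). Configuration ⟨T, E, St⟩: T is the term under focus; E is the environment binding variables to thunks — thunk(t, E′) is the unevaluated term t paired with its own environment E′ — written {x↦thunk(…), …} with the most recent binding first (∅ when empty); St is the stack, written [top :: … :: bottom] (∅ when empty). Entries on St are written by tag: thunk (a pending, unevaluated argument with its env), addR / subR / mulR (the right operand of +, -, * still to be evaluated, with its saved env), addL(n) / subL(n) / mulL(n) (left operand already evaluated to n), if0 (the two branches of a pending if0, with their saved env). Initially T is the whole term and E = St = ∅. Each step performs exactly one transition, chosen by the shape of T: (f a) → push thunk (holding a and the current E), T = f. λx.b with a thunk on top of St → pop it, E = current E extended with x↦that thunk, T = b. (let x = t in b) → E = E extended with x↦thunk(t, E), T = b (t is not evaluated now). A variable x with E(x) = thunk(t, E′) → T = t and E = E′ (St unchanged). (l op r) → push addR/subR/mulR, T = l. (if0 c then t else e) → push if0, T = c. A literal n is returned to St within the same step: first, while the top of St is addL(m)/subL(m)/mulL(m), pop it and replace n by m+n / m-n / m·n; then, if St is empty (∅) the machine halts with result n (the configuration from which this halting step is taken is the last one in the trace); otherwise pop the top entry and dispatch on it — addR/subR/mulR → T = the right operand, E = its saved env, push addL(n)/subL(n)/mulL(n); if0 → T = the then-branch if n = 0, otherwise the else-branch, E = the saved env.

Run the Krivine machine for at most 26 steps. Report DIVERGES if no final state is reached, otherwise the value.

t=0: [T=(let v = ((let q = 4 in -1) + ((λw. -3) 5)) in ((λw. (let z = -1 in w)) (if0 (v + 0) then 5 else v))) | E=∅ | St=∅]
t=1: [T=((λw. (let z = -1 in w)) (if0 (v + 0) then 5 else v)) | E={v↦thunk(((let q = 4 in -1) + ((λw. -3) 5)), ∅)} | St=∅]
t=2: [T=(λw. (let z = -1 in w)) | E={v↦thunk(((let q = 4 in -1) + ((λw. -3) 5)), ∅)} | St=[thunk]]
t=3: [T=(let z = -1 in w) | E={w↦thunk((if0 (v + 0) then 5 else v), {v↦thunk(((let q = 4 in -1) + ((λw. -3) 5)), ∅)}), v↦thunk(((let q = 4 in -1) + ((λw. -3) 5)), ∅)} | St=∅]
t=4: [T=w | E={z↦thunk(-1, {w↦thunk((if0 (v + 0) then 5 else v), {v↦thunk(((let q = 4 in -1) + ((λw. -3) 5)), ∅)}), v↦thunk(((let q = 4 in -1) + ((λw. -3) 5)), ∅)}), w↦thunk((if0 (v + 0) then 5 else v), {v↦thunk(((let q = 4 in -1) + ((λw. -3) 5)), ∅)}), v↦thunk(((let q = 4 in -1) + ((λw. -3) 5)), ∅)} | St=∅]
t=5: [T=(if0 (v + 0) then 5 else v) | E={v↦thunk(((let q = 4 in -1) + ((λw. -3) 5)), ∅)} | St=∅]
t=6: [T=(v + 0) | E={v↦thunk(((let q = 4 in -1) + ((λw. -3) 5)), ∅)} | St=[if0]]
t=7: [T=v | E={v↦thunk(((let q = 4 in -1) + ((λw. -3) 5)), ∅)} | St=[addR :: if0]]
t=8: [T=((let q = 4 in -1) + ((λw. -3) 5)) | E=∅ | St=[addR :: if0]]
t=9: [T=(let q = 4 in -1) | E=∅ | St=[addR :: addR :: if0]]
t=10: [T=-1 | E={q↦thunk(4, ∅)} | St=[addR :: addR :: if0]]
t=11: [T=((λw. -3) 5) | E=∅ | St=[addL(-1) :: addR :: if0]]
t=12: [T=(λw. -3) | E=∅ | St=[thunk :: addL(-1) :: addR :: if0]]
t=13: [T=-3 | E={w↦thunk(5, ∅)} | St=[addL(-1) :: addR :: if0]]
t=14: [T=0 | E={v↦thunk(((let q = 4 in -1) + ((λw. -3) 5)), ∅)} | St=[addL(-4) :: if0]]
t=15: [T=v | E={v↦thunk(((let q = 4 in -1) + ((λw. -3) 5)), ∅)} | St=∅]
t=16: [T=((let q = 4 in -1) + ((λw. -3) 5)) | E=∅ | St=∅]
t=17: [T=(let q = 4 in -1) | E=∅ | St=[addR]]
t=18: [T=-1 | E={q↦thunk(4, ∅)} | St=[addR]]
t=19: [T=((λw. -3) 5) | E=∅ | St=[addL(-1)]]
t=20: [T=(λw. -3) | E=∅ | St=[thunk :: addL(-1)]]
t=21: [T=-3 | E={w↦thunk(5, ∅)} | St=[addL(-1)]]
→ final value -4

Answer: -4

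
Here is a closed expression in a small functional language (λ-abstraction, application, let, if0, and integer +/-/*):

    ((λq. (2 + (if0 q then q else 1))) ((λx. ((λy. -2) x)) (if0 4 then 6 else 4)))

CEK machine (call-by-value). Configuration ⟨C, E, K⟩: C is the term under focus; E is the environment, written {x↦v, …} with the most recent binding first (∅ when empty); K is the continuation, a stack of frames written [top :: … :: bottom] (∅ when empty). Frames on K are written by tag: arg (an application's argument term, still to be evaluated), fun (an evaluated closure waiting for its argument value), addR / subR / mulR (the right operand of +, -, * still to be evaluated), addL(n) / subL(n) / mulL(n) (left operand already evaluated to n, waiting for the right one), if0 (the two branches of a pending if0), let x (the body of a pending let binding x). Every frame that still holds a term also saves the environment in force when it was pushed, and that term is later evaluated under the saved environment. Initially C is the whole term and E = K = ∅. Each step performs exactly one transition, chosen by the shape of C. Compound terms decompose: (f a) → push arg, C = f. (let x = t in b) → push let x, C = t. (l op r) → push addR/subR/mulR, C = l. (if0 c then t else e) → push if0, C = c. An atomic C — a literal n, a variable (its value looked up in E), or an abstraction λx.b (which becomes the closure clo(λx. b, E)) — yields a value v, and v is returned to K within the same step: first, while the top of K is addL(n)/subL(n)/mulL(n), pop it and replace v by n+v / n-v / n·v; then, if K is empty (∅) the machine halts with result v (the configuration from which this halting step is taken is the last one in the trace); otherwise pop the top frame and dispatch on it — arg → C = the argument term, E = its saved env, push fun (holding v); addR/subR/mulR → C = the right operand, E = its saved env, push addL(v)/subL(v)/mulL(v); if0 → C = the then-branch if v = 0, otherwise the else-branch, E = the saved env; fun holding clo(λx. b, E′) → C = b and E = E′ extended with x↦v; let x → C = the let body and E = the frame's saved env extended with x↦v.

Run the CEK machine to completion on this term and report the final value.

Answer: 3

Execution trace:
t=0: <C=((λq. (2 + (if0 q then q else 1))) ((λx. ((λy. -2) x)) (if0 4 then 6 else 4))), E=∅, K=∅>
t=1: <C=(λq. (2 + (if0 q then q else 1))), E=∅, K=[arg]>
t=2: <C=((λx. ((λy. -2) x)) (if0 4 then 6 else 4)), E=∅, K=[fun]>
t=3: <C=(λx. ((λy. -2) x)), E=∅, K=[arg :: fun]>
t=4: <C=(if0 4 then 6 else 4), E=∅, K=[fun :: fun]>
t=5: <C=4, E=∅, K=[if0 :: fun :: fun]>
t=6: <C=4, E=∅, K=[fun :: fun]>
t=7: <C=((λy. -2) x), E={x↦4}, K=[fun]>
t=8: <C=(λy. -2), E={x↦4}, K=[arg :: fun]>
t=9: <C=x, E={x↦4}, K=[fun :: fun]>
t=10: <C=-2, E={y↦4, x↦4}, K=[fun]>
t=11: <C=(2 + (if0 q then q else 1)), E={q↦-2}, K=∅>
t=12: <C=2, E={q↦-2}, K=[addR]>
t=13: <C=(if0 q then q else 1), E={q↦-2}, K=[addL(2)]>
t=14: <C=q, E={q↦-2}, K=[if0 :: addL(2)]>
t=15: <C=1, E={q↦-2}, K=[addL(2)]>
→ final value 3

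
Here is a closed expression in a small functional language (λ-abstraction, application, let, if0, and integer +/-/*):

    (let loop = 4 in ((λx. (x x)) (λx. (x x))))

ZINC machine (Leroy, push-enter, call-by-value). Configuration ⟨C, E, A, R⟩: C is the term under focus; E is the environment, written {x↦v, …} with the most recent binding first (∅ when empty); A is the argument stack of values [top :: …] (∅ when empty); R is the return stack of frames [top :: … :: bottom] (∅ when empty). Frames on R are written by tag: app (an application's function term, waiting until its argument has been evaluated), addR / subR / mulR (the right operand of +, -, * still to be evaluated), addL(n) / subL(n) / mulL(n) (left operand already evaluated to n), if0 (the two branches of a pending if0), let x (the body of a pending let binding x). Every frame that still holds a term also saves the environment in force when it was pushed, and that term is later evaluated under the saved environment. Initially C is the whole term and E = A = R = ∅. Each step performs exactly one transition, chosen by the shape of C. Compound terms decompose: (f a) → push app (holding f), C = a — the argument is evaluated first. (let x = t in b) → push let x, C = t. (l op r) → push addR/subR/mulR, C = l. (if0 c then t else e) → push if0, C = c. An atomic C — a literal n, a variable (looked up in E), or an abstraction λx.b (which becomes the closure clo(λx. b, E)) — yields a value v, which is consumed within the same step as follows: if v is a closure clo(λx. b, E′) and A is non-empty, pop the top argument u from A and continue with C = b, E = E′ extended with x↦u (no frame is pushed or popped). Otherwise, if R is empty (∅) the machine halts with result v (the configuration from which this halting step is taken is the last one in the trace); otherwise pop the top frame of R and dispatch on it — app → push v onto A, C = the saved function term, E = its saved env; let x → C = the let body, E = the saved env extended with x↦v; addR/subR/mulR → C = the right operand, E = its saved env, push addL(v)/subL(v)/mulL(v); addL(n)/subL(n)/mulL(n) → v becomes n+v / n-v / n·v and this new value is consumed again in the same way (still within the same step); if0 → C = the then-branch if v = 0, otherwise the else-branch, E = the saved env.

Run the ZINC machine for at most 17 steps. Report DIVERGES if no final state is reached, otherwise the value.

step 0: <C=(let loop = 4 in ((λx. (x x)) (λx. (x x)))), E=∅, A=∅, R=∅>
step 1: <C=4, E=∅, A=∅, R=[let loop]>
step 2: <C=((λx. (x x)) (λx. (x x))), E={loop↦4}, A=∅, R=∅>
step 3: <C=(λx. (x x)), E={loop↦4}, A=∅, R=[app]>
step 4: <C=(λx. (x x)), E={loop↦4}, A=[clo(λx. (x x), {loop↦4})], R=∅>
step 5: <C=(x x), E={x↦clo(λx. (x x), {loop↦4}), loop↦4}, A=∅, R=∅>
step 6: <C=x, E={x↦clo(λx. (x x), {loop↦4}), loop↦4}, A=∅, R=[app]>
step 7: <C=x, E={x↦clo(λx. (x x), {loop↦4}), loop↦4}, A=[clo(λx. (x x), {loop↦4})], R=∅>
… configuration repeats with period 3 (steps 5–7 recur indefinitely) …

Answer: DIVERGES (no final state within 17 steps)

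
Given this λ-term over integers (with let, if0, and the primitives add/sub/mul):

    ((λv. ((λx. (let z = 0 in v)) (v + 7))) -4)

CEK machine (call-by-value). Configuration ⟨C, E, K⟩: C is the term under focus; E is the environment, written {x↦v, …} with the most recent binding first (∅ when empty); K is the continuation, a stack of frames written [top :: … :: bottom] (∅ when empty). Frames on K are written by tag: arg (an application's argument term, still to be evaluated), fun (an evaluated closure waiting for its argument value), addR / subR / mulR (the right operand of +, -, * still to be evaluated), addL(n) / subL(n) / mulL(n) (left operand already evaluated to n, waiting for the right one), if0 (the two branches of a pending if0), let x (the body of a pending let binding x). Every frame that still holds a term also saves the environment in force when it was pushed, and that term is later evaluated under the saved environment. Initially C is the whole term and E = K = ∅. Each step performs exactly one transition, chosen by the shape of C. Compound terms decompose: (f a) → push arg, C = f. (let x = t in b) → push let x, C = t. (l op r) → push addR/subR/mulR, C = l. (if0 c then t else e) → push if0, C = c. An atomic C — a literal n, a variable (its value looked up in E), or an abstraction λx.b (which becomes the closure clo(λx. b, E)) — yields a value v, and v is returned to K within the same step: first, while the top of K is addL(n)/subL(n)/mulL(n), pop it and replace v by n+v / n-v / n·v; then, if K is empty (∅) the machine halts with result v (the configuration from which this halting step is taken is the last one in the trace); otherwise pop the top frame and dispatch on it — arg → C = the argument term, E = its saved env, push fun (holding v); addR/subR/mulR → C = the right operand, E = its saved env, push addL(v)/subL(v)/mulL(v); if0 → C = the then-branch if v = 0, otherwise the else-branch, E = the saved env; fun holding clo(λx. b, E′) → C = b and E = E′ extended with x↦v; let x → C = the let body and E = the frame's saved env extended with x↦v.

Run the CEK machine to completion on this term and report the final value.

Answer: -4

Derivation:
t=0: ⟨C=((λv. ((λx. (let z = 0 in v)) (v + 7))) -4); E=∅; K=∅⟩
t=1: ⟨C=(λv. ((λx. (let z = 0 in v)) (v + 7))); E=∅; K=[arg]⟩
t=2: ⟨C=-4; E=∅; K=[fun]⟩
t=3: ⟨C=((λx. (let z = 0 in v)) (v + 7)); E={v↦-4}; K=∅⟩
t=4: ⟨C=(λx. (let z = 0 in v)); E={v↦-4}; K=[arg]⟩
t=5: ⟨C=(v + 7); E={v↦-4}; K=[fun]⟩
t=6: ⟨C=v; E={v↦-4}; K=[addR :: fun]⟩
t=7: ⟨C=7; E={v↦-4}; K=[addL(-4) :: fun]⟩
t=8: ⟨C=(let z = 0 in v); E={x↦3, v↦-4}; K=∅⟩
t=9: ⟨C=0; E={x↦3, v↦-4}; K=[let z]⟩
t=10: ⟨C=v; E={z↦0, x↦3, v↦-4}; K=∅⟩
→ final value -4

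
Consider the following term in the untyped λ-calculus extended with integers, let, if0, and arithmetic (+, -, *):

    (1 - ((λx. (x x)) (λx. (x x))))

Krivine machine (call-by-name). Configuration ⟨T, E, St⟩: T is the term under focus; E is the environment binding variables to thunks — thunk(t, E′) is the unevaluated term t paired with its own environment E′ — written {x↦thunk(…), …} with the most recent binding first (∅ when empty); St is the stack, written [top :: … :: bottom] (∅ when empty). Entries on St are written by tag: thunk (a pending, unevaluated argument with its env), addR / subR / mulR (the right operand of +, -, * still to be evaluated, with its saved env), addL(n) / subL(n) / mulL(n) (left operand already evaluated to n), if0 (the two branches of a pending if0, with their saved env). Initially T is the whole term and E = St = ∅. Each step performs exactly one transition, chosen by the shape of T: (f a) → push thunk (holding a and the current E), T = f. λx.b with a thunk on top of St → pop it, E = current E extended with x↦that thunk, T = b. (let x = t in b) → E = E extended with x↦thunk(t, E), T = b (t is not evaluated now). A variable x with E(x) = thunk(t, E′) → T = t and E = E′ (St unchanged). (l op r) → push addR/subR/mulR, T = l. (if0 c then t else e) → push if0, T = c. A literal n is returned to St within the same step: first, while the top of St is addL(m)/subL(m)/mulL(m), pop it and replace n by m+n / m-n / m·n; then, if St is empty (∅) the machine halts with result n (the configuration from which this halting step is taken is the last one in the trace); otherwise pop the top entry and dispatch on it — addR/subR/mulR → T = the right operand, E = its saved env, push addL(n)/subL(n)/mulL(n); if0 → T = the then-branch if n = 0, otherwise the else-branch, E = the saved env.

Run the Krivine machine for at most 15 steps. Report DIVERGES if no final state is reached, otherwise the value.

step 0: ⟨T=(1 - ((λx. (x x)) (λx. (x x)))); E=∅; St=∅⟩
step 1: ⟨T=1; E=∅; St=[subR]⟩
step 2: ⟨T=((λx. (x x)) (λx. (x x))); E=∅; St=[subL(1)]⟩
step 3: ⟨T=(λx. (x x)); E=∅; St=[thunk :: subL(1)]⟩
step 4: ⟨T=(x x); E={x↦thunk((λx. (x x)), ∅)}; St=[subL(1)]⟩
step 5: ⟨T=x; E={x↦thunk((λx. (x x)), ∅)}; St=[thunk :: subL(1)]⟩
step 6: ⟨T=(λx. (x x)); E=∅; St=[thunk :: subL(1)]⟩
step 7: ⟨T=(x x); E={x↦thunk(x, {x↦thunk((λx. (x x)), ∅)})}; St=[subL(1)]⟩
step 8: ⟨T=x; E={x↦thunk(x, {x↦thunk((λx. (x x)), ∅)})}; St=[thunk :: subL(1)]⟩
step 9: ⟨T=x; E={x↦thunk((λx. (x x)), ∅)}; St=[thunk :: subL(1)]⟩
step 10: ⟨T=(λx. (x x)); E=∅; St=[thunk :: subL(1)]⟩
step 11: ⟨T=(x x); E={x↦thunk(x, {x↦thunk(x, {x↦thunk((λx. (x x)), ∅)})})}; St=[subL(1)]⟩
step 12: ⟨T=x; E={x↦thunk(x, {x↦thunk(x, {x↦thunk((λx. (x x)), ∅)})})}; St=[thunk :: subL(1)]⟩
step 13: ⟨T=x; E={x↦thunk(x, {x↦thunk((λx. (x x)), ∅)})}; St=[thunk :: subL(1)]⟩
step 14: ⟨T=x; E={x↦thunk((λx. (x x)), ∅)}; St=[thunk :: subL(1)]⟩
step 15: ⟨T=(λx. (x x)); E=∅; St=[thunk :: subL(1)]⟩
→ 15 transitions taken and the configuration is still not final: no result within 15 steps

Answer: DIVERGES (no final state within 15 steps)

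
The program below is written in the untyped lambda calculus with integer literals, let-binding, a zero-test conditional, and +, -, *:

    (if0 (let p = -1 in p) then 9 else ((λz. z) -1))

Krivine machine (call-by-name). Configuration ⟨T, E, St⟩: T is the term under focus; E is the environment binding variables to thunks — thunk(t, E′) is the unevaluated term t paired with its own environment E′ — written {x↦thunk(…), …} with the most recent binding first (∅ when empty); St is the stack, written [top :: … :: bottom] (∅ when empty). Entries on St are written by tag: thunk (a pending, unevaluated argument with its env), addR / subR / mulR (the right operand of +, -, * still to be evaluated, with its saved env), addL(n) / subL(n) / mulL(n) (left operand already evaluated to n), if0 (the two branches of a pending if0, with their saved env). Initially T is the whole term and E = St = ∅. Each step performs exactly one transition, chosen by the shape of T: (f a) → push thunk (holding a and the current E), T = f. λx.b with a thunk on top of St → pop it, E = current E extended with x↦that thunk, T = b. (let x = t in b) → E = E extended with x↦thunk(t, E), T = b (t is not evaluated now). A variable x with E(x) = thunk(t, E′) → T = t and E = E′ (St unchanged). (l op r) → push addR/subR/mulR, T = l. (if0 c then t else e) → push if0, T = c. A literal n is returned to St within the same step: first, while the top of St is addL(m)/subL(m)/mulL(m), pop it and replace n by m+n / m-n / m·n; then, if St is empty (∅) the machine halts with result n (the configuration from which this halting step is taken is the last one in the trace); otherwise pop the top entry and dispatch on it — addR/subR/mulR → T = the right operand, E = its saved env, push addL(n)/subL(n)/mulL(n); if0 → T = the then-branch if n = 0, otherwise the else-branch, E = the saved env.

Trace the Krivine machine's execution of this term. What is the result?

Answer: -1

Machine steps:
t=0: ⟨T=(if0 (let p = -1 in p) then 9 else ((λz. z) -1)); E=∅; St=∅⟩
t=1: ⟨T=(let p = -1 in p); E=∅; St=[if0]⟩
t=2: ⟨T=p; E={p↦thunk(-1, ∅)}; St=[if0]⟩
t=3: ⟨T=-1; E=∅; St=[if0]⟩
t=4: ⟨T=((λz. z) -1); E=∅; St=∅⟩
t=5: ⟨T=(λz. z); E=∅; St=[thunk]⟩
t=6: ⟨T=z; E={z↦thunk(-1, ∅)}; St=∅⟩
t=7: ⟨T=-1; E=∅; St=∅⟩
→ final value -1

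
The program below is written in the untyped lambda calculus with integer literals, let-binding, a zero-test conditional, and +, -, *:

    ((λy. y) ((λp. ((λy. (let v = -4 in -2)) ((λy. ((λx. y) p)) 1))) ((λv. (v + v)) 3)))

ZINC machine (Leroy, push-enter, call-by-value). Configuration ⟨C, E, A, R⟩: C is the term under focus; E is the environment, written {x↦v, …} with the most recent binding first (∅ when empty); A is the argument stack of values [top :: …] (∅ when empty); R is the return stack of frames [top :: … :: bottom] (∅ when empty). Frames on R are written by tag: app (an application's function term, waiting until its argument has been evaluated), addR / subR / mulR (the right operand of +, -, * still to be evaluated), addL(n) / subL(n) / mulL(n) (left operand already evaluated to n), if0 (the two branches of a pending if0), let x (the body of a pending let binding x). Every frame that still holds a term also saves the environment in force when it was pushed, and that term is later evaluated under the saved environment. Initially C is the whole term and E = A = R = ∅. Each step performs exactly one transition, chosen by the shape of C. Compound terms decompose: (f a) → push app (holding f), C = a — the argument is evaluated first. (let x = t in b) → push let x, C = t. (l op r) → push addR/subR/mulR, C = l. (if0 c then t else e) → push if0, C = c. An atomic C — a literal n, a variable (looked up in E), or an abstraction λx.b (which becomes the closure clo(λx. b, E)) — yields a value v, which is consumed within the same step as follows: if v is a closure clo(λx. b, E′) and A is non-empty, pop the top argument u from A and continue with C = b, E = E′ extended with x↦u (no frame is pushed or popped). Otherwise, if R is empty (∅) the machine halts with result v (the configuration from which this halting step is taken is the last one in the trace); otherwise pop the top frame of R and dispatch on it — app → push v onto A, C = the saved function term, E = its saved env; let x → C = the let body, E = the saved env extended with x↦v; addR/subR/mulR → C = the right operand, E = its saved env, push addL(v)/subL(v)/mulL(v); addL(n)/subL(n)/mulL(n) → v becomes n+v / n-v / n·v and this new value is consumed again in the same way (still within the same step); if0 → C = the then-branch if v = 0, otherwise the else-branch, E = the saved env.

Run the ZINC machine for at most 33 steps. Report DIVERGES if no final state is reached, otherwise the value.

0. ⟨C=((λy. y) ((λp. ((λy. (let v = -4 in -2)) ((λy. ((λx. y) p)) 1))) ((λv. (v + v)) 3))); E=∅; A=∅; R=∅⟩
1. ⟨C=((λp. ((λy. (let v = -4 in -2)) ((λy. ((λx. y) p)) 1))) ((λv. (v + v)) 3)); E=∅; A=∅; R=[app]⟩
2. ⟨C=((λv. (v + v)) 3); E=∅; A=∅; R=[app :: app]⟩
3. ⟨C=3; E=∅; A=∅; R=[app :: app :: app]⟩
4. ⟨C=(λv. (v + v)); E=∅; A=[3]; R=[app :: app]⟩
5. ⟨C=(v + v); E={v↦3}; A=∅; R=[app :: app]⟩
6. ⟨C=v; E={v↦3}; A=∅; R=[addR :: app :: app]⟩
7. ⟨C=v; E={v↦3}; A=∅; R=[addL(3) :: app :: app]⟩
8. ⟨C=(λp. ((λy. (let v = -4 in -2)) ((λy. ((λx. y) p)) 1))); E=∅; A=[6]; R=[app]⟩
9. ⟨C=((λy. (let v = -4 in -2)) ((λy. ((λx. y) p)) 1)); E={p↦6}; A=∅; R=[app]⟩
10. ⟨C=((λy. ((λx. y) p)) 1); E={p↦6}; A=∅; R=[app :: app]⟩
11. ⟨C=1; E={p↦6}; A=∅; R=[app :: app :: app]⟩
12. ⟨C=(λy. ((λx. y) p)); E={p↦6}; A=[1]; R=[app :: app]⟩
13. ⟨C=((λx. y) p); E={y↦1, p↦6}; A=∅; R=[app :: app]⟩
14. ⟨C=p; E={y↦1, p↦6}; A=∅; R=[app :: app :: app]⟩
15. ⟨C=(λx. y); E={y↦1, p↦6}; A=[6]; R=[app :: app]⟩
16. ⟨C=y; E={x↦6, y↦1, p↦6}; A=∅; R=[app :: app]⟩
17. ⟨C=(λy. (let v = -4 in -2)); E={p↦6}; A=[1]; R=[app]⟩
18. ⟨C=(let v = -4 in -2); E={y↦1, p↦6}; A=∅; R=[app]⟩
19. ⟨C=-4; E={y↦1, p↦6}; A=∅; R=[let v :: app]⟩
20. ⟨C=-2; E={v↦-4, y↦1, p↦6}; A=∅; R=[app]⟩
21. ⟨C=(λy. y); E=∅; A=[-2]; R=∅⟩
22. ⟨C=y; E={y↦-2}; A=∅; R=∅⟩
→ final value -2

Answer: -2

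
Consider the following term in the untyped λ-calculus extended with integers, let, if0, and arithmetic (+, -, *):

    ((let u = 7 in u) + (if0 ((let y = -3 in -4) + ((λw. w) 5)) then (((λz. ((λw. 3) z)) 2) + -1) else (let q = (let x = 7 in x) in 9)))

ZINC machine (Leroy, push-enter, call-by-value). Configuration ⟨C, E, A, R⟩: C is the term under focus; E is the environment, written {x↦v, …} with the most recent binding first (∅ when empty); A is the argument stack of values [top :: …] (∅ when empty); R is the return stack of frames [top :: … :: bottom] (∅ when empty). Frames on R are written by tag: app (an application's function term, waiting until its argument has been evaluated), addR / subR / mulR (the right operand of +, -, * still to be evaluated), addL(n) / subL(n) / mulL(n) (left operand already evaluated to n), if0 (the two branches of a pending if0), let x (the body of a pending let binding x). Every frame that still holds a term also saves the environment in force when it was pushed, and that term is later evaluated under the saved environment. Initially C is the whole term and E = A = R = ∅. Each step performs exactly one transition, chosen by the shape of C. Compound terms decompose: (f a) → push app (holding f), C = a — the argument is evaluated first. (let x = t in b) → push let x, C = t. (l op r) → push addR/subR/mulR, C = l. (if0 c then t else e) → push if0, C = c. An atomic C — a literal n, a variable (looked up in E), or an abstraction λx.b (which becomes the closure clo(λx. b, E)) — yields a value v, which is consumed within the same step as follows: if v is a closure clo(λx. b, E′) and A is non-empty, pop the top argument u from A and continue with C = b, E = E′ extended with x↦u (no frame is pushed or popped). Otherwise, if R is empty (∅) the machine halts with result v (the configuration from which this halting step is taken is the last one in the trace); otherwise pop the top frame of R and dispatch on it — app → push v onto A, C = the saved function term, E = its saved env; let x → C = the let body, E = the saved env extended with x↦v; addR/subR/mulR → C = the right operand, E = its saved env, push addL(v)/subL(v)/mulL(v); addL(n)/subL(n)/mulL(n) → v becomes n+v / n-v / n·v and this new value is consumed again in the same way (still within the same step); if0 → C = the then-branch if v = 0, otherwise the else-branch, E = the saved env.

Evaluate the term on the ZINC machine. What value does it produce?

[0] [C=((let u = 7 in u) + (if0 ((let y = -3 in -4) + ((λw. w) 5)) then (((λz. ((λw. 3) z)) 2) + -1) else (let q = (let x = 7 in x) in 9))) | E=∅ | A=∅ | R=∅]
[1] [C=(let u = 7 in u) | E=∅ | A=∅ | R=[addR]]
[2] [C=7 | E=∅ | A=∅ | R=[let u :: addR]]
[3] [C=u | E={u↦7} | A=∅ | R=[addR]]
[4] [C=(if0 ((let y = -3 in -4) + ((λw. w) 5)) then (((λz. ((λw. 3) z)) 2) + -1) else (let q = (let x = 7 in x) in 9)) | E=∅ | A=∅ | R=[addL(7)]]
[5] [C=((let y = -3 in -4) + ((λw. w) 5)) | E=∅ | A=∅ | R=[if0 :: addL(7)]]
[6] [C=(let y = -3 in -4) | E=∅ | A=∅ | R=[addR :: if0 :: addL(7)]]
[7] [C=-3 | E=∅ | A=∅ | R=[let y :: addR :: if0 :: addL(7)]]
[8] [C=-4 | E={y↦-3} | A=∅ | R=[addR :: if0 :: addL(7)]]
[9] [C=((λw. w) 5) | E=∅ | A=∅ | R=[addL(-4) :: if0 :: addL(7)]]
[10] [C=5 | E=∅ | A=∅ | R=[app :: addL(-4) :: if0 :: addL(7)]]
[11] [C=(λw. w) | E=∅ | A=[5] | R=[addL(-4) :: if0 :: addL(7)]]
[12] [C=w | E={w↦5} | A=∅ | R=[addL(-4) :: if0 :: addL(7)]]
[13] [C=(let q = (let x = 7 in x) in 9) | E=∅ | A=∅ | R=[addL(7)]]
[14] [C=(let x = 7 in x) | E=∅ | A=∅ | R=[let q :: addL(7)]]
[15] [C=7 | E=∅ | A=∅ | R=[let x :: let q :: addL(7)]]
[16] [C=x | E={x↦7} | A=∅ | R=[let q :: addL(7)]]
[17] [C=9 | E={q↦7} | A=∅ | R=[addL(7)]]
→ final value 16

Answer: 16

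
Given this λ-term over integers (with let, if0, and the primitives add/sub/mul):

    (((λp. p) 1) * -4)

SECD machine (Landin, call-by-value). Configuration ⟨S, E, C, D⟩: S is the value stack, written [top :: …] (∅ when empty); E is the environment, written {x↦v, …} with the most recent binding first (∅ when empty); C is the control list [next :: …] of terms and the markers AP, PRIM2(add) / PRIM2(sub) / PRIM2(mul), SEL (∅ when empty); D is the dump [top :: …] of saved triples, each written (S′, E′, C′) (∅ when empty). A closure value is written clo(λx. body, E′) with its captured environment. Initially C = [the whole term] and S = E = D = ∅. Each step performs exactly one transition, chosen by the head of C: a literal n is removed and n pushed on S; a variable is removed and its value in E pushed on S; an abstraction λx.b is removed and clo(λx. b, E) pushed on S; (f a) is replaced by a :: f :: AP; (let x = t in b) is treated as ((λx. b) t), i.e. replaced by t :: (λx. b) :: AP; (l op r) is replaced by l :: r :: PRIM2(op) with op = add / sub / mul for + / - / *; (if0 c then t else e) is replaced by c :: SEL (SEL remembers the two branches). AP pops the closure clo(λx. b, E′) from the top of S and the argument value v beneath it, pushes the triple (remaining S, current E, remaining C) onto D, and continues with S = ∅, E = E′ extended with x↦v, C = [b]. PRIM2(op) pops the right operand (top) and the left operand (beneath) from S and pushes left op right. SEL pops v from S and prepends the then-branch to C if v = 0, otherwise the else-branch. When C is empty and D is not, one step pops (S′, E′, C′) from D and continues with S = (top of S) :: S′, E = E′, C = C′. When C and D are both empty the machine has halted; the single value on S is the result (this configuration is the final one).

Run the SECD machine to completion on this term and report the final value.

Answer: -4

Machine steps:
0. ⟨S=∅; E=∅; C=[(((λp. p) 1) * -4)]; D=∅⟩
1. ⟨S=∅; E=∅; C=[((λp. p) 1) :: -4 :: PRIM2(mul)]; D=∅⟩
2. ⟨S=∅; E=∅; C=[1 :: (λp. p) :: AP :: -4 :: PRIM2(mul)]; D=∅⟩
3. ⟨S=[1]; E=∅; C=[(λp. p) :: AP :: -4 :: PRIM2(mul)]; D=∅⟩
4. ⟨S=[clo(λp. p, ∅) :: 1]; E=∅; C=[AP :: -4 :: PRIM2(mul)]; D=∅⟩
5. ⟨S=∅; E={p↦1}; C=[p]; D=[(∅, ∅, [-4 :: PRIM2(mul)])]⟩
6. ⟨S=[1]; E={p↦1}; C=∅; D=[(∅, ∅, [-4 :: PRIM2(mul)])]⟩
7. ⟨S=[1]; E=∅; C=[-4 :: PRIM2(mul)]; D=∅⟩
8. ⟨S=[-4 :: 1]; E=∅; C=[PRIM2(mul)]; D=∅⟩
9. ⟨S=[-4]; E=∅; C=∅; D=∅⟩
→ final value -4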